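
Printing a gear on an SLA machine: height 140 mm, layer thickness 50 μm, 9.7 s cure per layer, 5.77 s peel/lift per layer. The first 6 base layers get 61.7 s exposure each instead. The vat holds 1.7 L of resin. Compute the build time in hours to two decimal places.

Number of layers: 140 / 0.05 → 2800 (rounded up).
Base layers = 6 × (61.7 + 5.77), so 404.82 s.
Normal layers = 2794 × (9.7 + 5.77) = 43223.18 s.
Total = 404.82 + 43223.18 = 43628 s = 12.12 hours.

12.12 hours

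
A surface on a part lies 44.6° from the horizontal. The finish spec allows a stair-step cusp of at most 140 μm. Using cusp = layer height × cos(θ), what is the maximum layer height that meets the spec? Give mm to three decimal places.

t = h_c / cos θ = 0.14 / 0.7120 = 0.197 mm.

0.197 mm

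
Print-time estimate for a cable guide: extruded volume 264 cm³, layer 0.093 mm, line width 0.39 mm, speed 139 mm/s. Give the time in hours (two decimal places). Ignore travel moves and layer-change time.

14.55 hours

Bead cross-section = 0.093 × 0.39, so 0.03627 mm².
Toolpath length = 264 cm³ / 0.03627 mm² = 264000 / 0.03627 = 7278742.8 mm.
Time extruding = 7278742.8 / 139 = 52365.1 s.
Converting: 52365.1 s = 14.55 hours.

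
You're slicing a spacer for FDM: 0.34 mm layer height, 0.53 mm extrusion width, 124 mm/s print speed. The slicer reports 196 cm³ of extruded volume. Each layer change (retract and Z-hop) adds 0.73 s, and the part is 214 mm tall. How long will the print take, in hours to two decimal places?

2.56 hours

Line area = 0.34 × 0.53 = 0.1802 mm².
Total extruded path = 196000/0.1802 = 1087680.4 mm.
Extrusion time = 1087680.4 / 124, so 8771.6 s.
Number of layers: 214 / 0.34 → 630 (rounded up).
Non-print overhead = 630 × 0.73 = 459.9 s.
Altogether 8771.6 + 459.9 = 9231.5 s, i.e. 2.56 hours.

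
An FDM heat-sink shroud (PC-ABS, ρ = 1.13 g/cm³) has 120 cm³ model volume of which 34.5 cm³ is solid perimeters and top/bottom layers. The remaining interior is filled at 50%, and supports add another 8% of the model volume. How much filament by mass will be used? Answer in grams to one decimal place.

Interior volume = 120 − 34.5, so 85.5 cm³.
Infill volume: 0.50 × 85.5 → 42.75 cm³.
Support: 0.08 × 120 → 9.6 cm³.
Deposited volume: 34.5 + 42.75 + 9.6 → 86.85 cm³.
Mass: 86.85 × 1.13 → 98.1405 g.

98.1 g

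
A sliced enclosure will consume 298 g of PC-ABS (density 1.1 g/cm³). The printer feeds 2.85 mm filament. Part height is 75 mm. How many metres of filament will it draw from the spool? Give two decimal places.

Extruded volume: 298/1.1 = 270.9091 cm³ (270909.1 mm³).
Cross-section of 2.85 mm filament: π·(2.85/2)² = 6.3794 mm².
L = V/A = 270909.1/6.3794 = 42466.24 mm → 42.47 m.

42.47 m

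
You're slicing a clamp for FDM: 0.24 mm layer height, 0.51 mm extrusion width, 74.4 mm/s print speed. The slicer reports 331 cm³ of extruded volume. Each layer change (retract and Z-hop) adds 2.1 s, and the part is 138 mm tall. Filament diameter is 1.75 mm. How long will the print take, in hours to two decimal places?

10.43 hours

Bead cross-section = 0.24 × 0.51, so 0.1224 mm².
Total extruded path = 331000/0.1224 = 2704248.4 mm.
Extrusion time = 2704248.4 / 74.4, so 36347.4 s.
Number of layers: 138 / 0.24 → 575 (rounded up).
Z-hop total: 575 × 2.1 → 1207.5 s.
Total = 36347.4 + 1207.5 = 37554.9 s = 10.43 hours.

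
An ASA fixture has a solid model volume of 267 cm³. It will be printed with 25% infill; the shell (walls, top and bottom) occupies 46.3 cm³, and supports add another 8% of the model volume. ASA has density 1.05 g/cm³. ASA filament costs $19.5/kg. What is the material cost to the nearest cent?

Infill region: 267 − 46.3 → 220.7 cm³.
Deposited infill: 0.25 × 220.7 → 55.175 cm³.
Support = 0.08 × 267, so 21.36 cm³.
Deposited volume: 46.3 + 55.175 + 21.36 → 122.835 cm³.
Mass = 122.835 × 1.05 = 128.97675 g.
Cost = 128.97675 g / 1000 × $19.5/kg = $2.52.

$2.52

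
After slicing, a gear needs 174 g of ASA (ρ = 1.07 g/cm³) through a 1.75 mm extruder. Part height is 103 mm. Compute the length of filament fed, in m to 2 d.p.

67.61 m

Extruded volume: 174/1.07 = 162.6168 cm³ (162616.8 mm³).
Cross-section of 1.75 mm filament: π·(1.75/2)² = 2.4053 mm².
L = V/A = 162616.8/2.4053 = 67607.7 mm → 67.61 m.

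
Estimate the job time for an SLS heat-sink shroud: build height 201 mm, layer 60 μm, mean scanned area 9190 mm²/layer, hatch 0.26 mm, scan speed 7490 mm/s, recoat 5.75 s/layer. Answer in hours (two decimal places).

9.74 hours

Layers = ⌈201/0.06⌉ = 3350.
Hatch length per layer = 9190 / 0.26 = 35346.2 mm.
Scan time per layer = 35346.2 / 7490 = 4.7191 s.
Per-layer time = 4.7191 + 5.75, so 10.4691 s.
3350 layers × 10.4691 s/layer = 35071.485 s, i.e. 9.74 hours.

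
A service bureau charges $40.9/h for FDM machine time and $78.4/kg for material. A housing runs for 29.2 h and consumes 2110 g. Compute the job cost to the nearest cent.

$1359.70

Machine-time cost = 40.9 × 29.2 = $1194.28.
Material charge = 78.4 × 2110/1000 = $165.424.
Job cost: 1194.28 + 165.424 = 1359.704 ≈ $1359.70.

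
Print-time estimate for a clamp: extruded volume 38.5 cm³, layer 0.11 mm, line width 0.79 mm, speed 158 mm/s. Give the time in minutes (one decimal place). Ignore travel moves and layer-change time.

46.7 minutes

Line area = 0.11 × 0.79, so 0.0869 mm².
Toolpath length = 38.5 cm³ / 0.0869 mm² = 38500 / 0.0869 = 443038 mm.
Extrusion time = 443038 / 158 = 2804 s.
That's 2804 s → 46.7 minutes.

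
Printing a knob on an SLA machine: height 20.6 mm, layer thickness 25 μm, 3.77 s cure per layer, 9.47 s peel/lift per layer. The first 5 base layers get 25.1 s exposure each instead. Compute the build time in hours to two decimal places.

3.06 hours

Number of layers: 20.6 / 0.025 → 824 (rounded up).
Bottom layers = 5 × (25.1 + 9.47), so 172.85 s.
Normal layers = 819 × (3.77 + 9.47), so 10843.56 s.
Total = 172.85 + 10843.56 = 11016.41 s = 3.06 hours.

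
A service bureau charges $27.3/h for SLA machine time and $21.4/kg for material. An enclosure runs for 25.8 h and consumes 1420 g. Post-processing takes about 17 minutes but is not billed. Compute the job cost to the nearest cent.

Time charge = 27.3 × 25.8, so $704.34.
Material cost = 21.4 × 1420/1000 = $30.388.
Total = 704.34 + 30.388 = 734.728 ≈ $734.73.

$734.73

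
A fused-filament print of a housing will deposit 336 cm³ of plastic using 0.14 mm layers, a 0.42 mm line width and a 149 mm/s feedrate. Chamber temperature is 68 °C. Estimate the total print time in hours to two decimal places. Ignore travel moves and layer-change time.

Extrusion cross-section: 0.14 × 0.42 → 0.0588 mm².
Toolpath length = 336 cm³ / 0.0588 mm² = 336000 / 0.0588 = 5714285.7 mm.
Print-move time = 5714285.7 / 149, so 38350.9 s.
38350.9 s = 10.65 hours.

10.65 hours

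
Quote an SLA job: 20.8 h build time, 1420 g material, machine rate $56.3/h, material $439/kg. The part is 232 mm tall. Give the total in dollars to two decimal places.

$1794.42

Machine cost = 56.3 × 20.8, so $1171.04.
Feedstock cost = 439 × 1420/1000 = $623.38.
Job cost: 1171.04 + 623.38 = $1794.42.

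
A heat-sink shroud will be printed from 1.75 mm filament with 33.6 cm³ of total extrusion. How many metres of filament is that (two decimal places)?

Cross-section of 1.75 mm filament: π·(1.75/2)² = 2.4053 mm².
Length = 33.6 cm³ / 2.4053 mm² = 33600 / 2.4053 = 13969.15 mm = 13.97 m.

13.97 m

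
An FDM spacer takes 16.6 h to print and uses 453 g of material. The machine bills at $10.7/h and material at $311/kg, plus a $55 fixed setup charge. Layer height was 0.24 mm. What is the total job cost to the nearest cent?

$373.50

Time charge = 10.7 × 16.6, so $177.62.
Feedstock cost: 311 × 453/1000 → $140.883.
Adding setup: 177.62 + 140.883 + 55 → 373.503 ≈ $373.50.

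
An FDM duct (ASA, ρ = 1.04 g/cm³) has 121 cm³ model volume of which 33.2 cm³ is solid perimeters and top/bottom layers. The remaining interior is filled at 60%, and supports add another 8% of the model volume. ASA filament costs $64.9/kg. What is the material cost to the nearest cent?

$6.45

Volume inside the shell = 121 − 33.2, so 87.8 cm³.
Infill volume: 0.60 × 87.8 → 52.68 cm³.
Support: 0.08 × 121 → 9.68 cm³.
Total extruded = 33.2 + 52.68 + 9.68, so 95.56 cm³.
Mass = 95.56 × 1.04, so 99.3824 g.
At $64.9/kg: 99.3824/1000 × 64.9 = $6.45.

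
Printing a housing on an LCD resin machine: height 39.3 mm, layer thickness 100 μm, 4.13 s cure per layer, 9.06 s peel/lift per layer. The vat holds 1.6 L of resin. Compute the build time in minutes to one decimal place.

Number of layers: 39.3 / 0.1 → 393 (rounded up).
Per-layer time: 4.13 + 9.06 → 13.19 s.
Build time: 393 × 13.19 s = 5183.67 s, i.e. 86.4 minutes.

86.4 minutes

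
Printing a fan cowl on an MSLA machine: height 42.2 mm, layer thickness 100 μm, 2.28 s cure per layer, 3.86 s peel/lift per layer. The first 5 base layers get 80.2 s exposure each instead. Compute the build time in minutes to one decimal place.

49.7 minutes

Number of layers: 42.2 / 0.1 → 422 (rounded up).
Burn-in layers = 5 × (80.2 + 3.86), so 420.3 s.
Remaining layers = 417 × (2.28 + 3.86) = 2560.38 s.
Total = 420.3 + 2560.38 = 2980.68 s = 49.7 minutes.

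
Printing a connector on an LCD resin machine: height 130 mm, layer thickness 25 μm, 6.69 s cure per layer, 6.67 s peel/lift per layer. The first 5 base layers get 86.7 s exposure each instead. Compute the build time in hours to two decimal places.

Layers = ⌈130/0.025⌉ = 5200.
Burn-in layers = 5 × (86.7 + 6.67), so 466.85 s.
Remaining layers = 5195 × (6.69 + 6.67) = 69405.2 s.
Total = 466.85 + 69405.2 = 69872.05 s = 19.41 hours.

19.41 hours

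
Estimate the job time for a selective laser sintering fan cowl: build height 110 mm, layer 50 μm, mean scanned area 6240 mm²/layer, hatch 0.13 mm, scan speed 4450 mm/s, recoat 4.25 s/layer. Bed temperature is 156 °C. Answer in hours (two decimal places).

Number of layers: 110 / 0.05 → 2200 (rounded up).
Hatch length per layer: 6240 / 0.13 → 48000 mm.
Scan time per layer = 48000 / 4450 = 10.7865 s.
Time per layer: 10.7865 + 4.25 → 15.0365 s.
Total: 2200 × 15.0365 s = 33080.3 s → 9.19 hours.

9.19 hours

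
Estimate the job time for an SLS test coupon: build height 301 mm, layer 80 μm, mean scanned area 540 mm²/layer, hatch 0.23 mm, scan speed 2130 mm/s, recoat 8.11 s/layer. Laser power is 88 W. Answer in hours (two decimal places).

Layer count = ceil(301 / 0.08) = 3763.
Scan path per layer = 540 / 0.23 = 2347.8 mm.
Scan time per layer: 2347.8 / 2130 → 1.1023 s.
Time per layer = 1.1023 + 8.11, so 9.2123 s.
Build time = 3763 × 9.2123 = 34665.8849 s = 9.63 hours.

9.63 hours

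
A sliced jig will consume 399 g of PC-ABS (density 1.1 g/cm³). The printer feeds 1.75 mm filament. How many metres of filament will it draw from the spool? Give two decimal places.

Volume = 399 g / 1.1 g·cm⁻³ = 362.7273 cm³ = 362727.3 mm³.
Filament cross-section = π × (1.75/2)² = 2.4053 mm².
L = V/A = 362727.3/2.4053 = 150803.35 mm → 150.80 m.

150.80 m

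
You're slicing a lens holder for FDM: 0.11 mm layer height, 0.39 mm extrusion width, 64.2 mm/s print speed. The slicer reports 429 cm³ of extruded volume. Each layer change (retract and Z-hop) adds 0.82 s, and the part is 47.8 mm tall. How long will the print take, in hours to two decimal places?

Extrusion cross-section = 0.11 × 0.39, so 0.0429 mm².
Path length: 429000 mm³ / 0.0429 mm² → 10000000 mm.
Time extruding = 10000000 / 64.2 = 155763.2 s.
Number of layers: 47.8 / 0.11 → 435 (rounded up).
Layer-change overhead: 435 × 0.82 → 356.7 s.
Altogether 155763.2 + 356.7 = 156119.9 s, i.e. 43.37 hours.

43.37 hours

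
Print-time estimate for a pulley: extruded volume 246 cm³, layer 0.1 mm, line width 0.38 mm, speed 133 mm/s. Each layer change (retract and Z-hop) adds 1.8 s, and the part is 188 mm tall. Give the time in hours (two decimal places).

Extrusion cross-section = 0.1 × 0.38 = 0.038 mm².
Total extruded path = 246000/0.038 = 6473684.2 mm.
Print-move time = 6473684.2 / 133 = 48674.3 s.
Layers = ⌈188/0.1⌉ = 1880.
Z-hop total = 1880 × 1.8 = 3384 s.
Total = 48674.3 + 3384 = 52058.3 s = 14.46 hours.

14.46 hours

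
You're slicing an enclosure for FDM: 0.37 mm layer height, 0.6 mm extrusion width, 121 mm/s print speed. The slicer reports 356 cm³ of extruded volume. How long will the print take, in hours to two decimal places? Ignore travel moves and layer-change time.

Line area: 0.37 × 0.6 → 0.222 mm².
Toolpath length = 356 cm³ / 0.222 mm² = 356000 / 0.222 = 1603603.6 mm.
Time extruding: 1603603.6 / 121 → 13252.9 s.
That's 13252.9 s → 3.68 hours.

3.68 hours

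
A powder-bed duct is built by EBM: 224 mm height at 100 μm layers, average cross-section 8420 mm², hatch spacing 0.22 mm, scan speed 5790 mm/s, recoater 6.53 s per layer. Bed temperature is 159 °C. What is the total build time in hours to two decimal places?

8.18 hours

Layer count = ceil(224 / 0.1) = 2240.
Per-layer scan distance: 8420 / 0.22 → 38272.7 mm.
Beam time per layer: 38272.7 / 5790 → 6.6101 s.
Time per layer: 6.6101 + 6.53 → 13.1401 s.
Build time = 2240 × 13.1401 = 29433.824 s = 8.18 hours.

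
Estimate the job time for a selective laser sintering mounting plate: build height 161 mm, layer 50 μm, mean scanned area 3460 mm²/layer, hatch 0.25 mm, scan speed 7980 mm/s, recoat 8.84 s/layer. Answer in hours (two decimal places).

Number of layers: 161 / 0.05 → 3220 (rounded up).
Per-layer scan distance: 3460 / 0.25 → 13840 mm.
Scan time per layer = 13840 / 7980 = 1.7343 s.
Layer cycle: 1.7343 + 8.84 → 10.5743 s.
3220 layers × 10.5743 s/layer = 34049.246 s, i.e. 9.46 hours.

9.46 hours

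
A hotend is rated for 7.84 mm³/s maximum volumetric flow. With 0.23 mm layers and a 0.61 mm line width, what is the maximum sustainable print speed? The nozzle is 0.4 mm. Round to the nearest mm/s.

Bead cross-section = 0.23 × 0.61 = 0.1403 mm².
v_max = Q/A = 7.84/0.1403 = 55.88 mm/s → 56 mm/s.

56 mm/s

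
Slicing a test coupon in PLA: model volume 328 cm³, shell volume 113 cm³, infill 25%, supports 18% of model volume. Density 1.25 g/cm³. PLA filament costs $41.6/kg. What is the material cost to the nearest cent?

Interior volume = 328 − 113 = 215 cm³.
Infill deposited = 0.25 × 215 = 53.75 cm³.
Support: 0.18 × 328 → 59.04 cm³.
Deposited volume = 113 + 53.75 + 59.04, so 225.79 cm³.
Mass = 225.79 × 1.25, so 282.2375 g.
Cost = 282.2375 g / 1000 × $41.6/kg = $11.74.

$11.74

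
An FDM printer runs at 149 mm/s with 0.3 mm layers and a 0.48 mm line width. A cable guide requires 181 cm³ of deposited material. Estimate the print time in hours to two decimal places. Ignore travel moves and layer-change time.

Bead cross-section = 0.3 × 0.48, so 0.144 mm².
Toolpath length = 181 cm³ / 0.144 mm² = 181000 / 0.144 = 1256944.4 mm.
Extrusion time = 1256944.4 / 149 = 8435.9 s.
In the requested units: 8435.9 s = 2.34 hours.

2.34 hours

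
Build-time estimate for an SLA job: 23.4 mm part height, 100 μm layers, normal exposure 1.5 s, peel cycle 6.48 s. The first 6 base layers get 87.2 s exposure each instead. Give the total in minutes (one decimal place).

Layer count = ceil(23.4 / 0.1) = 234.
Burn-in layers = 6 × (87.2 + 6.48) = 562.08 s.
Normal layers = 228 × (1.5 + 6.48) = 1819.44 s.
Total = 562.08 + 1819.44 = 2381.52 s = 39.7 minutes.

39.7 minutes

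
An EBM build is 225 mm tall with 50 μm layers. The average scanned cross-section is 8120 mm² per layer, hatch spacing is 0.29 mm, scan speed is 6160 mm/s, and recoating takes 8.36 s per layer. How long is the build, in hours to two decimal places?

16.13 hours

Number of layers: 225 / 0.05 → 4500 (rounded up).
Per-layer scan distance: 8120 / 0.29 → 28000 mm.
Scan time per layer = 28000 / 6160 = 4.5455 s.
Per-layer time: 4.5455 + 8.36 → 12.9055 s.
4500 layers × 12.9055 s/layer = 58074.75 s, i.e. 16.13 hours.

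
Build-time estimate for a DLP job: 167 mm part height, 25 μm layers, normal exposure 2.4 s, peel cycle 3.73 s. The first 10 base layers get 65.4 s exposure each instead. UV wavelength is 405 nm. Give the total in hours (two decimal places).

Layers = ⌈167/0.025⌉ = 6680.
Bottom layers = 10 × (65.4 + 3.73), so 691.3 s.
Normal layers: 6670 × (2.4 + 3.73) → 40887.1 s.
Sum: 691.3 + 40887.1 = 41578.4 s → 11.55 hours.

11.55 hours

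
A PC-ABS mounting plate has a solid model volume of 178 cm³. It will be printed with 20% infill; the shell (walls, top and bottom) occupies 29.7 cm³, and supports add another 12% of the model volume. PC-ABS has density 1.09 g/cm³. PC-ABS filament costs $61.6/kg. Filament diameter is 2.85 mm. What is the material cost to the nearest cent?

$5.42

Volume inside the shell = 178 − 29.7, so 148.3 cm³.
Deposited infill: 0.20 × 148.3 → 29.66 cm³.
Support: 0.12 × 178 → 21.36 cm³.
Total printed volume = 29.7 + 29.66 + 21.36, so 80.72 cm³.
Mass: 80.72 × 1.09 → 87.9848 g.
Cost = 87.9848 g / 1000 × $61.6/kg = $5.42.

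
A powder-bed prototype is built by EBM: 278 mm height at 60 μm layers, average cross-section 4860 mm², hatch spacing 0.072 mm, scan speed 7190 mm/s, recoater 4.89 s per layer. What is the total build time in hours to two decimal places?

18.38 hours

Number of layers: 278 / 0.06 → 4634 (rounded up).
Scan path per layer: 4860 / 0.072 → 67500 mm.
Scan time per layer = 67500 / 7190 = 9.388 s.
Per-layer time: 9.388 + 4.89 → 14.278 s.
4634 layers × 14.278 s/layer = 66164.252 s, i.e. 18.38 hours.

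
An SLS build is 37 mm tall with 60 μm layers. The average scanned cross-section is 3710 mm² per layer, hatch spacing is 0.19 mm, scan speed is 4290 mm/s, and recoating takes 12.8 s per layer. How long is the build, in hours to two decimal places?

2.97 hours

Layers = ⌈37/0.06⌉ = 617.
Per-layer scan distance = 3710 / 0.19, so 19526.3 mm.
Scan time per layer: 19526.3 / 4290 → 4.5516 s.
Time per layer: 4.5516 + 12.8 → 17.3516 s.
617 layers × 17.3516 s/layer = 10705.9372 s, i.e. 2.97 hours.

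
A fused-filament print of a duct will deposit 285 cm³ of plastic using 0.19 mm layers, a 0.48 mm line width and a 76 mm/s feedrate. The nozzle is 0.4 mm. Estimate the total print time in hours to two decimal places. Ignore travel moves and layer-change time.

11.42 hours

Bead cross-section = 0.19 × 0.48 = 0.0912 mm².
Toolpath length = 285 cm³ / 0.0912 mm² = 285000 / 0.0912 = 3125000 mm.
Time extruding = 3125000 / 76, so 41118.4 s.
Converting: 41118.4 s = 11.42 hours.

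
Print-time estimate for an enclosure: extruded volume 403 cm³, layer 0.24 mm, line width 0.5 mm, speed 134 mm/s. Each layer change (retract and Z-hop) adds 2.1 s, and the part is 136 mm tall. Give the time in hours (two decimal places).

7.29 hours

Extrusion cross-section = 0.24 × 0.5, so 0.12 mm².
Path length: 403000 mm³ / 0.12 mm² → 3358333.3 mm.
Extrusion time = 3358333.3 / 134, so 25062.2 s.
Layer count = ceil(136 / 0.24) = 567.
Layer-change overhead: 567 × 2.1 → 1190.7 s.
Total = 25062.2 + 1190.7 = 26252.9 s = 7.29 hours.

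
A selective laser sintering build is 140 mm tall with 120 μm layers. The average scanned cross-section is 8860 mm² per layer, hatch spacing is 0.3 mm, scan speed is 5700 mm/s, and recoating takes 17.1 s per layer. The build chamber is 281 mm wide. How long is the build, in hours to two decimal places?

Layer count = ceil(140 / 0.12) = 1167.
Per-layer scan distance = 8860 / 0.3 = 29533.3 mm.
Per-layer scan time = 29533.3 / 5700 = 5.1813 s.
Per-layer time: 5.1813 + 17.1 → 22.2813 s.
Total: 1167 × 22.2813 s = 26002.2771 s → 7.22 hours.

7.22 hours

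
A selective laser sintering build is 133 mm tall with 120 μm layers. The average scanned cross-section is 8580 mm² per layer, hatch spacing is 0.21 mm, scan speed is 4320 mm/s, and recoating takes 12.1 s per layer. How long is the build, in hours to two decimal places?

6.64 hours

Number of layers: 133 / 0.12 → 1109 (rounded up).
Scan path per layer = 8580 / 0.21 = 40857.1 mm.
Scan time per layer = 40857.1 / 4320 = 9.4577 s.
Layer cycle: 9.4577 + 12.1 → 21.5577 s.
Build time = 1109 × 21.5577 = 23907.4893 s = 6.64 hours.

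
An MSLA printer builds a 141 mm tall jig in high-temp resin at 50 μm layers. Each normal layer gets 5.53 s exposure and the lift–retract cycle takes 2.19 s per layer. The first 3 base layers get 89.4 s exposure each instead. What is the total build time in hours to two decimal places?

Number of layers: 141 / 0.05 → 2820 (rounded up).
Base layers = 3 × (89.4 + 2.19) = 274.77 s.
Normal layers = 2817 × (5.53 + 2.19), so 21747.24 s.
Sum: 274.77 + 21747.24 = 22022.01 s → 6.12 hours.

6.12 hours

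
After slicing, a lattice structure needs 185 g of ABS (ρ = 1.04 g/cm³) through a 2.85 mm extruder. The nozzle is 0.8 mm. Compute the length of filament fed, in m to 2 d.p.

Extruded volume: 185/1.04 = 177.8846 cm³ (177884.6 mm³).
A = π r² = π × 1.425² = 6.3794 mm².
L = V/A = 177884.6/6.3794 = 27884.22 mm → 27.88 m.

27.88 m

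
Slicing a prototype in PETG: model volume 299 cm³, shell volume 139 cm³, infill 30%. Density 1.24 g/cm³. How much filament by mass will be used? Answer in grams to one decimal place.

231.9 g

Volume inside the shell = 299 − 139, so 160 cm³.
Deposited infill: 0.30 × 160 → 48 cm³.
Deposited volume: 139 + 48 → 187 cm³.
Mass = 187 × 1.24, so 231.88 g.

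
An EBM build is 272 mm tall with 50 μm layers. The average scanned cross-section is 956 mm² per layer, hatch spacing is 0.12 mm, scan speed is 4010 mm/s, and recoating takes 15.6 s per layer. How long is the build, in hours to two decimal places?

Layers = ⌈272/0.05⌉ = 5440.
Scan path per layer = 956 / 0.12 = 7966.7 mm.
Per-layer scan time = 7966.7 / 4010 = 1.9867 s.
Time per layer = 1.9867 + 15.6 = 17.5867 s.
Total: 5440 × 17.5867 s = 95671.648 s → 26.58 hours.

26.58 hours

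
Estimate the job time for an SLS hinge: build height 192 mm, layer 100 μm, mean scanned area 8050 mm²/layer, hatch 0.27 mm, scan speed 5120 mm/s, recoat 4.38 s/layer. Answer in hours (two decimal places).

Layers = ⌈192/0.1⌉ = 1920.
Per-layer scan distance: 8050 / 0.27 → 29814.8 mm.
Scan time per layer = 29814.8 / 5120 = 5.8232 s.
Time per layer = 5.8232 + 4.38, so 10.2032 s.
Build time = 1920 × 10.2032 = 19590.144 s = 5.44 hours.

5.44 hours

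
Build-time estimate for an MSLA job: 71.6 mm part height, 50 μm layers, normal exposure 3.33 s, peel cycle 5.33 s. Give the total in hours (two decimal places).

Number of layers: 71.6 / 0.05 → 1432 (rounded up).
Per-layer time: 3.33 + 5.33 → 8.66 s.
Total = 1432 × 8.66 = 12401.12 s = 3.44 hours.

3.44 hours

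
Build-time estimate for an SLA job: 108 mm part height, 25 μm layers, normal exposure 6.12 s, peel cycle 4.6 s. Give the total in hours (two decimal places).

Layers = ⌈108/0.025⌉ = 4320.
Each layer takes = 6.12 + 4.6, so 10.72 s.
Total = 4320 × 10.72 = 46310.4 s = 12.86 hours.

12.86 hours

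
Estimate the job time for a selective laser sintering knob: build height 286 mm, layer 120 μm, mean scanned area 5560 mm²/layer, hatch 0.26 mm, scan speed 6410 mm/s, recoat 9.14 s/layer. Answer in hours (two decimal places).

Number of layers: 286 / 0.12 → 2384 (rounded up).
Hatch length per layer = 5560 / 0.26 = 21384.6 mm.
Per-layer scan time: 21384.6 / 6410 → 3.3361 s.
Time per layer = 3.3361 + 9.14, so 12.4761 s.
Build time = 2384 × 12.4761 = 29743.0224 s = 8.26 hours.

8.26 hours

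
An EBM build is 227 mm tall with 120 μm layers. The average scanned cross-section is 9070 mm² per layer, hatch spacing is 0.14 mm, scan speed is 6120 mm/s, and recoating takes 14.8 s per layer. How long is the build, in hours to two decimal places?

13.34 hours

Number of layers: 227 / 0.12 → 1892 (rounded up).
Per-layer scan distance = 9070 / 0.14 = 64785.7 mm.
Beam time per layer = 64785.7 / 6120, so 10.5859 s.
Layer cycle = 10.5859 + 14.8 = 25.3859 s.
Build time = 1892 × 25.3859 = 48030.1228 s = 13.34 hours.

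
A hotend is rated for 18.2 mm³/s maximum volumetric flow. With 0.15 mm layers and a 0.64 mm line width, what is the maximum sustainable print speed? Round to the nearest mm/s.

190 mm/s

Extrusion cross-section = 0.15 × 0.64 = 0.096 mm².
v_max = Q/A = 18.2/0.096 = 189.58 mm/s → 190 mm/s.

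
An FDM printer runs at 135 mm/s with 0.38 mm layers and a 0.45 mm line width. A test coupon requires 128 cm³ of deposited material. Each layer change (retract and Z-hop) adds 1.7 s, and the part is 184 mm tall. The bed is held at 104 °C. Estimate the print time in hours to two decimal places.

1.77 hours

Bead cross-section: 0.38 × 0.45 → 0.171 mm².
Total extruded path = 128000/0.171 = 748538 mm.
Extrusion time: 748538 / 135 → 5544.7 s.
Layers = ⌈184/0.38⌉ = 485.
Layer-change overhead = 485 × 1.7, so 824.5 s.
Total = 5544.7 + 824.5 = 6369.2 s = 1.77 hours.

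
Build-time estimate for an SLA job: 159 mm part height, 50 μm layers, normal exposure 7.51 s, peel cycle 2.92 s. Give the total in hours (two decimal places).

9.21 hours

Number of layers: 159 / 0.05 → 3180 (rounded up).
Cycle time = 7.51 + 2.92, so 10.43 s.
Total = 3180 × 10.43 = 33167.4 s = 9.21 hours.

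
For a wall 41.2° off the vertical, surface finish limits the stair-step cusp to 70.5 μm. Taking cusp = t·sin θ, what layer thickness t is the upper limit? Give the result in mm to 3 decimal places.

0.107 mm

Layer height = cusp / sin(41.2°) = 0.0705 / 0.6587 = 0.107 mm.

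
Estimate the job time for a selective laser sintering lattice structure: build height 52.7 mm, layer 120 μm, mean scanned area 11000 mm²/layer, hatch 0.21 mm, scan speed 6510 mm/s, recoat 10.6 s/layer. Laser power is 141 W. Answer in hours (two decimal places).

Layers = ⌈52.7/0.12⌉ = 440.
Scan path per layer: 11000 / 0.21 → 52381 mm.
Scan time per layer = 52381 / 6510, so 8.0462 s.
Time per layer = 8.0462 + 10.6 = 18.6462 s.
440 layers × 18.6462 s/layer = 8204.328 s, i.e. 2.28 hours.

2.28 hours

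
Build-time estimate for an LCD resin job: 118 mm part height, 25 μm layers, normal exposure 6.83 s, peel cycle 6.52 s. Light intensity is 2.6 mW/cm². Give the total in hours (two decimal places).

17.50 hours

Layer count = ceil(118 / 0.025) = 4720.
Cycle time = 6.83 + 6.52 = 13.35 s.
Total = 4720 × 13.35 = 63012 s = 17.50 hours.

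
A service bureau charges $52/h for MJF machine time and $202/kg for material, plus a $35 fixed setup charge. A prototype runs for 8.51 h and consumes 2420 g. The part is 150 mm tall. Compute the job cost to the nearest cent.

$966.36

Machine cost: 52 × 8.51 → $442.52.
Material cost = 202 × 2420/1000 = $488.84.
Total = 442.52 + 488.84 + 35 = $966.36.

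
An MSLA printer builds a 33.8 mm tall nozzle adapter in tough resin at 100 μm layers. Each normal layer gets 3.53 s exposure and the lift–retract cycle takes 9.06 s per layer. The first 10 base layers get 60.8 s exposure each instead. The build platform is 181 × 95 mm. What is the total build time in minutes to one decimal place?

Number of layers: 33.8 / 0.1 → 338 (rounded up).
Burn-in layers = 10 × (60.8 + 9.06) = 698.6 s.
Normal layers = 328 × (3.53 + 9.06) = 4129.52 s.
Sum: 698.6 + 4129.52 = 4828.12 s → 80.5 minutes.

80.5 minutes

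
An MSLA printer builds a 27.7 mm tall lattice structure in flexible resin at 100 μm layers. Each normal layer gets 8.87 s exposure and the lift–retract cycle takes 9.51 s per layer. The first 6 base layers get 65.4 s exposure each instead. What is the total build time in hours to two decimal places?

Number of layers: 27.7 / 0.1 → 277 (rounded up).
Bottom layers: 6 × (65.4 + 9.51) → 449.46 s.
Remaining layers = 271 × (8.87 + 9.51), so 4980.98 s.
Total = 449.46 + 4980.98 = 5430.44 s = 1.51 hours.

1.51 hours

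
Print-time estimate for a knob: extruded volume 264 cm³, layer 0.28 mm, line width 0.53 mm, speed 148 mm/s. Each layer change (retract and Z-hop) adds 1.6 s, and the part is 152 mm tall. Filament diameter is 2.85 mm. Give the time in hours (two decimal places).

Line area = 0.28 × 0.53 = 0.1484 mm².
Total extruded path = 264000/0.1484 = 1778975.7 mm.
Extrusion time: 1778975.7 / 148 → 12020.1 s.
Layer count = ceil(152 / 0.28) = 543.
Layer-change overhead = 543 × 1.6, so 868.8 s.
Altogether 12020.1 + 868.8 = 12888.9 s, i.e. 3.58 hours.

3.58 hours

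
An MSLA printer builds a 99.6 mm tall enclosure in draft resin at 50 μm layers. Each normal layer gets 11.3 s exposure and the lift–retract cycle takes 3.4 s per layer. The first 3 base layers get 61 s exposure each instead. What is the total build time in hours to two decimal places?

Number of layers: 99.6 / 0.05 → 1992 (rounded up).
Bottom layers = 3 × (61 + 3.4), so 193.2 s.
Normal layers = 1989 × (11.3 + 3.4) = 29238.3 s.
Sum: 193.2 + 29238.3 = 29431.5 s → 8.18 hours.

8.18 hours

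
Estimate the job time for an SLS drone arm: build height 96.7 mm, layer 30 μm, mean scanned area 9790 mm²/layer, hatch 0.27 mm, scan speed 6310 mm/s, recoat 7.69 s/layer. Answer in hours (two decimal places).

Layers = ⌈96.7/0.03⌉ = 3224.
Hatch length per layer = 9790 / 0.27, so 36259.3 mm.
Per-layer scan time = 36259.3 / 6310 = 5.7463 s.
Layer cycle = 5.7463 + 7.69 = 13.4363 s.
Total: 3224 × 13.4363 s = 43318.6312 s → 12.03 hours.

12.03 hours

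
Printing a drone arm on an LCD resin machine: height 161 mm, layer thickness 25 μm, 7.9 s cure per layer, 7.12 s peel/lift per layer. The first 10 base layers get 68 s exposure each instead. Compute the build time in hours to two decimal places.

Layer count = ceil(161 / 0.025) = 6440.
Base layers = 10 × (68 + 7.12), so 751.2 s.
Remaining layers = 6430 × (7.9 + 7.12), so 96578.6 s.
Sum: 751.2 + 96578.6 = 97329.8 s → 27.04 hours.

27.04 hours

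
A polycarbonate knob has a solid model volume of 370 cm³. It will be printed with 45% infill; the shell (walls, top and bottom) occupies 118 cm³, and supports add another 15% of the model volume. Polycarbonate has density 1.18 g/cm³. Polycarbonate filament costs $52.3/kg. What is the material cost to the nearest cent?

Infill region: 370 − 118 → 252 cm³.
Infill volume: 0.45 × 252 → 113.4 cm³.
Support = 0.15 × 370 = 55.5 cm³.
Total extruded = 118 + 113.4 + 55.5, so 286.9 cm³.
Mass = 286.9 × 1.18 = 338.542 g.
At $52.3/kg: 338.542/1000 × 52.3 = $17.71.

$17.71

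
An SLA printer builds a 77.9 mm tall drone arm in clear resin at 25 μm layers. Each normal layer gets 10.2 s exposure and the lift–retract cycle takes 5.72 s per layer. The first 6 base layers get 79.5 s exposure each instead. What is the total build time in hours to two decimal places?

13.90 hours

Number of layers: 77.9 / 0.025 → 3116 (rounded up).
Bottom layers = 6 × (79.5 + 5.72) = 511.32 s.
Normal layers: 3110 × (10.2 + 5.72) → 49511.2 s.
Sum: 511.32 + 49511.2 = 50022.52 s → 13.90 hours.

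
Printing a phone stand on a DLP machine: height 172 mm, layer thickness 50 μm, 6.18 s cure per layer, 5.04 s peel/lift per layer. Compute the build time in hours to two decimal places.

Layer count = ceil(172 / 0.05) = 3440.
Each layer takes = 6.18 + 5.04 = 11.22 s.
Build time: 3440 × 11.22 s = 38596.8 s, i.e. 10.72 hours.

10.72 hours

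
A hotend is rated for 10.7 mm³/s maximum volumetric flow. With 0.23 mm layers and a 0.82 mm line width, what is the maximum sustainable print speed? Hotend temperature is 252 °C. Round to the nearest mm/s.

57 mm/s

A: 0.23 × 0.82 → 0.1886 mm².
v_max = Q/A = 10.7/0.1886 = 56.73 mm/s → 57 mm/s.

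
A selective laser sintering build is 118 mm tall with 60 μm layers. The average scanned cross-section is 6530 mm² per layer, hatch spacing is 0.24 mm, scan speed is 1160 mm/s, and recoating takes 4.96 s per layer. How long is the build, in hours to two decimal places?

15.53 hours

Layers = ⌈118/0.06⌉ = 1967.
Per-layer scan distance = 6530 / 0.24, so 27208.3 mm.
Laser time per layer = 27208.3 / 1160 = 23.4554 s.
Layer cycle: 23.4554 + 4.96 → 28.4154 s.
1967 layers × 28.4154 s/layer = 55893.0918 s, i.e. 15.53 hours.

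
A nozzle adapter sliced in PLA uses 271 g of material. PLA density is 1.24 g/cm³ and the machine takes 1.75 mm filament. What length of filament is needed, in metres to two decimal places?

90.86 m

Extruded volume: 271/1.24 = 218.5484 cm³ (218548.4 mm³).
A = π r² = π × 0.875² = 2.4053 mm².
L = V/A = 218548.4/2.4053 = 90861.18 mm → 90.86 m.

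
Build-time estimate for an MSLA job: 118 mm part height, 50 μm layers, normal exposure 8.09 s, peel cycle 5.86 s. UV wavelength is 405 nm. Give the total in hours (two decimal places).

Number of layers: 118 / 0.05 → 2360 (rounded up).
Cycle time: 8.09 + 5.86 → 13.95 s.
Build time: 2360 × 13.95 s = 32922 s, i.e. 9.15 hours.

9.15 hours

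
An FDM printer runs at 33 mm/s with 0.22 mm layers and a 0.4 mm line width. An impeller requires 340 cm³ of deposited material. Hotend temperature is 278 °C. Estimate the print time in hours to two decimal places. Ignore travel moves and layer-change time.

32.52 hours

Line area = 0.22 × 0.4, so 0.088 mm².
Toolpath length = 340 cm³ / 0.088 mm² = 340000 / 0.088 = 3863636.4 mm.
Print-move time = 3863636.4 / 33 = 117079.9 s.
117079.9 s = 32.52 hours.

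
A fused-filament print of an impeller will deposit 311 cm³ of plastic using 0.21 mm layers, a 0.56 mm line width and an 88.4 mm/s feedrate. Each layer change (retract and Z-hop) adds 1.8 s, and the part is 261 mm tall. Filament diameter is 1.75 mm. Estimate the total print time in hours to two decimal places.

Bead cross-section = 0.21 × 0.56, so 0.1176 mm².
Path length: 311000 mm³ / 0.1176 mm² → 2644557.8 mm.
Print-move time = 2644557.8 / 88.4 = 29915.8 s.
Number of layers: 261 / 0.21 → 1243 (rounded up).
Layer-change overhead = 1243 × 1.8, so 2237.4 s.
Total = 29915.8 + 2237.4 = 32153.2 s = 8.93 hours.

8.93 hours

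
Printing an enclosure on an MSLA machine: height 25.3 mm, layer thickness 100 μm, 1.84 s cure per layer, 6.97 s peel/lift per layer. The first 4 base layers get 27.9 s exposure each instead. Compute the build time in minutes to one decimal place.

Layers = ⌈25.3/0.1⌉ = 253.
Base layers = 4 × (27.9 + 6.97), so 139.48 s.
Remaining layers: 249 × (1.84 + 6.97) → 2193.69 s.
Total = 139.48 + 2193.69 = 2333.17 s = 38.9 minutes.

38.9 minutes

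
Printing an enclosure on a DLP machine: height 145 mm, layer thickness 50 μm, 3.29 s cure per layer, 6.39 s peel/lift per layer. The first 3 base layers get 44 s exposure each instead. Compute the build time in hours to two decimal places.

Number of layers: 145 / 0.05 → 2900 (rounded up).
Burn-in layers = 3 × (44 + 6.39) = 151.17 s.
Normal layers = 2897 × (3.29 + 6.39) = 28042.96 s.
Sum: 151.17 + 28042.96 = 28194.13 s → 7.83 hours.

7.83 hours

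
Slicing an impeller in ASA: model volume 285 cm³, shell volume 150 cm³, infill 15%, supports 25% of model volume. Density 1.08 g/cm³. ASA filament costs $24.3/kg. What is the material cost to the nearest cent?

Infill region = 285 − 150 = 135 cm³.
Infill volume: 0.15 × 135 → 20.25 cm³.
Support = 0.25 × 285, so 71.25 cm³.
Total extruded = 150 + 20.25 + 71.25 = 241.5 cm³.
Mass = 241.5 × 1.08 = 260.82 g.
At $24.3/kg: 260.82/1000 × 24.3 = $6.34.

$6.34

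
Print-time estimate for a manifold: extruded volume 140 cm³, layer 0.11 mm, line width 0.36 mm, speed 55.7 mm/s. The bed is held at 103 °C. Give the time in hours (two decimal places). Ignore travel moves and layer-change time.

Extrusion cross-section = 0.11 × 0.36, so 0.0396 mm².
Path length: 140000 mm³ / 0.0396 mm² → 3535353.5 mm.
Time extruding: 3535353.5 / 55.7 → 63471.3 s.
That's 63471.3 s → 17.63 hours.

17.63 hours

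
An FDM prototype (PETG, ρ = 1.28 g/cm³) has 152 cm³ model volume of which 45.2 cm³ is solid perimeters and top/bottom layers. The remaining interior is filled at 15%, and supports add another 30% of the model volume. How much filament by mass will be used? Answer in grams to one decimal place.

Volume inside the shell = 152 − 45.2 = 106.8 cm³.
Deposited infill: 0.15 × 106.8 → 16.02 cm³.
Support: 0.30 × 152 → 45.6 cm³.
Total printed volume = 45.2 + 16.02 + 45.6 = 106.82 cm³.
Mass = 106.82 × 1.28 = 136.7296 g.

136.7 g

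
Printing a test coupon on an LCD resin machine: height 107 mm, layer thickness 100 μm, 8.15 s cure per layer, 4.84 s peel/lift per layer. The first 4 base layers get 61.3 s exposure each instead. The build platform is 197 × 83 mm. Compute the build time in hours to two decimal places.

Layers = ⌈107/0.1⌉ = 1070.
Base layers: 4 × (61.3 + 4.84) → 264.56 s.
Remaining layers = 1066 × (8.15 + 4.84), so 13847.34 s.
Sum: 264.56 + 13847.34 = 14111.9 s → 3.92 hours.

3.92 hours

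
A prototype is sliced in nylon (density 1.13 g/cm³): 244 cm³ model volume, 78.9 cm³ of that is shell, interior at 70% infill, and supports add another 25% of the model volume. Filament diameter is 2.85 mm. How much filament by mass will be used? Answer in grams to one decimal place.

Infill region: 244 − 78.9 → 165.1 cm³.
Infill deposited: 0.70 × 165.1 → 115.57 cm³.
Support = 0.25 × 244 = 61 cm³.
Total printed volume = 78.9 + 115.57 + 61 = 255.47 cm³.
Mass = 255.47 × 1.13, so 288.6811 g.

288.7 g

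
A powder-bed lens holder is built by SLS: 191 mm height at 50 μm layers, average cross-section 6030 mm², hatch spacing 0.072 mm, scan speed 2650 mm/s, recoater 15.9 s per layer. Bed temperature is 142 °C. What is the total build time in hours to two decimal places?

Layers = ⌈191/0.05⌉ = 3820.
Hatch length per layer: 6030 / 0.072 → 83750 mm.
Scan time per layer: 83750 / 2650 → 31.6038 s.
Per-layer time = 31.6038 + 15.9 = 47.5038 s.
Build time = 3820 × 47.5038 = 181464.516 s = 50.41 hours.

50.41 hours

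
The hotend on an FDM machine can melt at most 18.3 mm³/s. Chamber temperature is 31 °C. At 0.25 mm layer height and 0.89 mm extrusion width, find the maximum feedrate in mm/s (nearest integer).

82 mm/s

Bead cross-section = 0.25 × 0.89 = 0.2225 mm².
v_max = Q/A = 18.3/0.2225 = 82.25 mm/s → 82 mm/s.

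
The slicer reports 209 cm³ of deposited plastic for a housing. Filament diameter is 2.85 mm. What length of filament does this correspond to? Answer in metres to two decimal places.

32.76 m

Cross-section of 2.85 mm filament: π·(2.85/2)² = 6.3794 mm².
L = 209000 mm³ / 6.3794 mm² = 32761.7 mm, i.e. 32.76 m.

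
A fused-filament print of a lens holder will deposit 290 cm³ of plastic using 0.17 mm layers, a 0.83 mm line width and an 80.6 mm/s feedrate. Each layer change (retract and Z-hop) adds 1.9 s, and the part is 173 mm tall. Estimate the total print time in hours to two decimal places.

Line area = 0.17 × 0.83 = 0.1411 mm².
Path length: 290000 mm³ / 0.1411 mm² → 2055279.9 mm.
Extrusion time = 2055279.9 / 80.6, so 25499.8 s.
Layers = ⌈173/0.17⌉ = 1018.
Non-print overhead = 1018 × 1.9 = 1934.2 s.
Altogether 25499.8 + 1934.2 = 27434 s, i.e. 7.62 hours.

7.62 hours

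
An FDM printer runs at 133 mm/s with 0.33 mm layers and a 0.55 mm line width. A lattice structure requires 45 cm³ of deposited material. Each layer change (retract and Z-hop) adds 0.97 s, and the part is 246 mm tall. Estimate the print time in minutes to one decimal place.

Bead cross-section = 0.33 × 0.55 = 0.1815 mm².
Total extruded path = 45000/0.1815 = 247933.9 mm.
Print-move time: 247933.9 / 133 → 1864.2 s.
Layers = ⌈246/0.33⌉ = 746.
Non-print overhead = 746 × 0.97, so 723.62 s.
Total = 1864.2 + 723.62 = 2587.82 s = 43.1 minutes.

43.1 minutes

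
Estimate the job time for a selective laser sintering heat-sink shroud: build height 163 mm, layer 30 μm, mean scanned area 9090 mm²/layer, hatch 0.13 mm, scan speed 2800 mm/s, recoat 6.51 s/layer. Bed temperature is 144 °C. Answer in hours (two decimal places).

47.52 hours

Layer count = ceil(163 / 0.03) = 5434.
Per-layer scan distance = 9090 / 0.13, so 69923.1 mm.
Per-layer scan time = 69923.1 / 2800 = 24.9725 s.
Per-layer time = 24.9725 + 6.51, so 31.4825 s.
5434 layers × 31.4825 s/layer = 171075.905 s, i.e. 47.52 hours.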